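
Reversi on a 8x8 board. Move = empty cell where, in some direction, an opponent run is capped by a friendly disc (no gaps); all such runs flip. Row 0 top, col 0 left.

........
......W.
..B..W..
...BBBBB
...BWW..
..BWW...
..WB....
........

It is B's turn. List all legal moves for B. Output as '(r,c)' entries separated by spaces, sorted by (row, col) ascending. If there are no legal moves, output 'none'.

Answer: (0,7) (1,4) (1,5) (4,6) (5,5) (5,6) (6,1) (6,4) (6,5) (7,1) (7,2)

Derivation:
(0,5): no bracket -> illegal
(0,6): no bracket -> illegal
(0,7): flips 2 -> legal
(1,4): flips 1 -> legal
(1,5): flips 1 -> legal
(1,7): no bracket -> illegal
(2,4): no bracket -> illegal
(2,6): no bracket -> illegal
(2,7): no bracket -> illegal
(4,2): no bracket -> illegal
(4,6): flips 2 -> legal
(5,1): no bracket -> illegal
(5,5): flips 4 -> legal
(5,6): flips 1 -> legal
(6,1): flips 1 -> legal
(6,4): flips 2 -> legal
(6,5): flips 1 -> legal
(7,1): flips 3 -> legal
(7,2): flips 1 -> legal
(7,3): no bracket -> illegal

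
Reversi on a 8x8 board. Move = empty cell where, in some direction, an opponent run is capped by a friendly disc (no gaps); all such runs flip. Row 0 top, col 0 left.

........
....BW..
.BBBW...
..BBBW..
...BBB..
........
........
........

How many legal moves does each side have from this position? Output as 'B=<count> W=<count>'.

Answer: B=5 W=8

Derivation:
-- B to move --
(0,4): no bracket -> illegal
(0,5): no bracket -> illegal
(0,6): flips 2 -> legal
(1,3): no bracket -> illegal
(1,6): flips 1 -> legal
(2,5): flips 2 -> legal
(2,6): flips 1 -> legal
(3,6): flips 1 -> legal
(4,6): no bracket -> illegal
B mobility = 5
-- W to move --
(0,3): no bracket -> illegal
(0,4): flips 1 -> legal
(0,5): no bracket -> illegal
(1,0): no bracket -> illegal
(1,1): no bracket -> illegal
(1,2): no bracket -> illegal
(1,3): flips 1 -> legal
(2,0): flips 3 -> legal
(2,5): no bracket -> illegal
(3,0): no bracket -> illegal
(3,1): flips 3 -> legal
(3,6): no bracket -> illegal
(4,1): no bracket -> illegal
(4,2): flips 1 -> legal
(4,6): no bracket -> illegal
(5,2): no bracket -> illegal
(5,3): flips 1 -> legal
(5,4): flips 2 -> legal
(5,5): flips 1 -> legal
(5,6): no bracket -> illegal
W mobility = 8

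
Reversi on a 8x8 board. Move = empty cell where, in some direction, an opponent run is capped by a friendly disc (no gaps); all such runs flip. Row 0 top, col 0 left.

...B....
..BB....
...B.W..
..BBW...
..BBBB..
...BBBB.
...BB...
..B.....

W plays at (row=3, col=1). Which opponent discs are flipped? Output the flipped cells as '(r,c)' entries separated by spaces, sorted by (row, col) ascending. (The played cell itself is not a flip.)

Dir NW: first cell '.' (not opp) -> no flip
Dir N: first cell '.' (not opp) -> no flip
Dir NE: first cell '.' (not opp) -> no flip
Dir W: first cell '.' (not opp) -> no flip
Dir E: opp run (3,2) (3,3) capped by W -> flip
Dir SW: first cell '.' (not opp) -> no flip
Dir S: first cell '.' (not opp) -> no flip
Dir SE: opp run (4,2) (5,3) (6,4), next='.' -> no flip

Answer: (3,2) (3,3)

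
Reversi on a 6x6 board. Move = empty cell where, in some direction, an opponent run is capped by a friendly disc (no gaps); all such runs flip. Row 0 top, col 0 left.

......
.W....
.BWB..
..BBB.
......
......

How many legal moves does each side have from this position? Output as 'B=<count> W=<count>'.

Answer: B=3 W=5

Derivation:
-- B to move --
(0,0): flips 2 -> legal
(0,1): flips 1 -> legal
(0,2): no bracket -> illegal
(1,0): no bracket -> illegal
(1,2): flips 1 -> legal
(1,3): no bracket -> illegal
(2,0): no bracket -> illegal
(3,1): no bracket -> illegal
B mobility = 3
-- W to move --
(1,0): no bracket -> illegal
(1,2): no bracket -> illegal
(1,3): no bracket -> illegal
(1,4): no bracket -> illegal
(2,0): flips 1 -> legal
(2,4): flips 1 -> legal
(2,5): no bracket -> illegal
(3,0): no bracket -> illegal
(3,1): flips 1 -> legal
(3,5): no bracket -> illegal
(4,1): no bracket -> illegal
(4,2): flips 1 -> legal
(4,3): no bracket -> illegal
(4,4): flips 1 -> legal
(4,5): no bracket -> illegal
W mobility = 5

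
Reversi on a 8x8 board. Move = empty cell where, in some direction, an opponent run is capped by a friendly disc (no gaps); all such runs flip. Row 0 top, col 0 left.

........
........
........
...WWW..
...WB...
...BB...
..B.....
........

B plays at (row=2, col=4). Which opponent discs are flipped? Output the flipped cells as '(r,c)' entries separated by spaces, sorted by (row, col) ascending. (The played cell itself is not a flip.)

Dir NW: first cell '.' (not opp) -> no flip
Dir N: first cell '.' (not opp) -> no flip
Dir NE: first cell '.' (not opp) -> no flip
Dir W: first cell '.' (not opp) -> no flip
Dir E: first cell '.' (not opp) -> no flip
Dir SW: opp run (3,3), next='.' -> no flip
Dir S: opp run (3,4) capped by B -> flip
Dir SE: opp run (3,5), next='.' -> no flip

Answer: (3,4)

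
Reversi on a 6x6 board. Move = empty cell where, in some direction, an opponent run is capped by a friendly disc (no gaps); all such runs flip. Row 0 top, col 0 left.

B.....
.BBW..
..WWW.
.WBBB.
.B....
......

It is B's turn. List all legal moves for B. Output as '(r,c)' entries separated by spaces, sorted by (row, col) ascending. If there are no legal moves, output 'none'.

(0,2): no bracket -> illegal
(0,3): flips 2 -> legal
(0,4): no bracket -> illegal
(1,4): flips 3 -> legal
(1,5): flips 1 -> legal
(2,0): no bracket -> illegal
(2,1): flips 1 -> legal
(2,5): no bracket -> illegal
(3,0): flips 1 -> legal
(3,5): no bracket -> illegal
(4,0): no bracket -> illegal
(4,2): no bracket -> illegal

Answer: (0,3) (1,4) (1,5) (2,1) (3,0)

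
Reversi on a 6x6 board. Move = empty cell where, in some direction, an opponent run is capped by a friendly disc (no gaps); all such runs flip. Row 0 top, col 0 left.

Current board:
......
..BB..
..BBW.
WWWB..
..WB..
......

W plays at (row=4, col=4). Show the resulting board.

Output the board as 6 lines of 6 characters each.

Answer: ......
..BB..
..BBW.
WWWB..
..WWW.
......

Derivation:
Place W at (4,4); scan 8 dirs for brackets.
Dir NW: opp run (3,3) (2,2), next='.' -> no flip
Dir N: first cell '.' (not opp) -> no flip
Dir NE: first cell '.' (not opp) -> no flip
Dir W: opp run (4,3) capped by W -> flip
Dir E: first cell '.' (not opp) -> no flip
Dir SW: first cell '.' (not opp) -> no flip
Dir S: first cell '.' (not opp) -> no flip
Dir SE: first cell '.' (not opp) -> no flip
All flips: (4,3)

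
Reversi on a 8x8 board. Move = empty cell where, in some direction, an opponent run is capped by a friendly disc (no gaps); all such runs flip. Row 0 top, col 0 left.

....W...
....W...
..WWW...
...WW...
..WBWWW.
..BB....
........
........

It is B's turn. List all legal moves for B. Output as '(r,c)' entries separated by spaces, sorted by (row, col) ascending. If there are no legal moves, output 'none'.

Answer: (1,3) (2,5) (3,1) (3,2) (3,5) (4,1) (4,7)

Derivation:
(0,3): no bracket -> illegal
(0,5): no bracket -> illegal
(1,1): no bracket -> illegal
(1,2): no bracket -> illegal
(1,3): flips 2 -> legal
(1,5): no bracket -> illegal
(2,1): no bracket -> illegal
(2,5): flips 1 -> legal
(3,1): flips 1 -> legal
(3,2): flips 1 -> legal
(3,5): flips 1 -> legal
(3,6): no bracket -> illegal
(3,7): no bracket -> illegal
(4,1): flips 1 -> legal
(4,7): flips 3 -> legal
(5,1): no bracket -> illegal
(5,4): no bracket -> illegal
(5,5): no bracket -> illegal
(5,6): no bracket -> illegal
(5,7): no bracket -> illegal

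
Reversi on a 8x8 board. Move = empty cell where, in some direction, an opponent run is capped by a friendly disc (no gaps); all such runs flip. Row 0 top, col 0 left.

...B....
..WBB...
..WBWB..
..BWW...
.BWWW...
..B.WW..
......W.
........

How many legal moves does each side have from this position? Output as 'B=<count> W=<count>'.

Answer: B=10 W=10

Derivation:
-- B to move --
(0,1): flips 1 -> legal
(0,2): flips 2 -> legal
(1,1): flips 1 -> legal
(1,5): no bracket -> illegal
(2,1): flips 2 -> legal
(3,1): flips 1 -> legal
(3,5): flips 3 -> legal
(4,5): flips 4 -> legal
(4,6): no bracket -> illegal
(5,1): no bracket -> illegal
(5,3): flips 2 -> legal
(5,6): no bracket -> illegal
(5,7): no bracket -> illegal
(6,3): no bracket -> illegal
(6,4): flips 4 -> legal
(6,5): flips 2 -> legal
(6,7): no bracket -> illegal
(7,5): no bracket -> illegal
(7,6): no bracket -> illegal
(7,7): no bracket -> illegal
B mobility = 10
-- W to move --
(0,2): flips 1 -> legal
(0,4): flips 2 -> legal
(0,5): no bracket -> illegal
(1,5): flips 2 -> legal
(1,6): flips 1 -> legal
(2,1): flips 1 -> legal
(2,6): flips 1 -> legal
(3,0): no bracket -> illegal
(3,1): flips 1 -> legal
(3,5): no bracket -> illegal
(3,6): no bracket -> illegal
(4,0): flips 1 -> legal
(5,0): no bracket -> illegal
(5,1): no bracket -> illegal
(5,3): no bracket -> illegal
(6,1): flips 1 -> legal
(6,2): flips 1 -> legal
(6,3): no bracket -> illegal
W mobility = 10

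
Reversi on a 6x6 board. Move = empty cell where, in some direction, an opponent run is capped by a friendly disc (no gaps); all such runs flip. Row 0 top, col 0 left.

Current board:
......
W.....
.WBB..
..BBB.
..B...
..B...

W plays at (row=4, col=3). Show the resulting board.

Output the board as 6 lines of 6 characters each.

Place W at (4,3); scan 8 dirs for brackets.
Dir NW: opp run (3,2) capped by W -> flip
Dir N: opp run (3,3) (2,3), next='.' -> no flip
Dir NE: opp run (3,4), next='.' -> no flip
Dir W: opp run (4,2), next='.' -> no flip
Dir E: first cell '.' (not opp) -> no flip
Dir SW: opp run (5,2), next=edge -> no flip
Dir S: first cell '.' (not opp) -> no flip
Dir SE: first cell '.' (not opp) -> no flip
All flips: (3,2)

Answer: ......
W.....
.WBB..
..WBB.
..BW..
..B...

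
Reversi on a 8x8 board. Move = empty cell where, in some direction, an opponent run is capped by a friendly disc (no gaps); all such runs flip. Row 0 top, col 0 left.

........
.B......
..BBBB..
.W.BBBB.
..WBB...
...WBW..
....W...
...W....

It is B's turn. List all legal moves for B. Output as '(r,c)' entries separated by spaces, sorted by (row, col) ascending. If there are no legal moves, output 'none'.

Answer: (4,0) (4,1) (5,1) (5,2) (5,6) (6,2) (6,3) (6,6) (7,4)

Derivation:
(2,0): no bracket -> illegal
(2,1): no bracket -> illegal
(3,0): no bracket -> illegal
(3,2): no bracket -> illegal
(4,0): flips 1 -> legal
(4,1): flips 1 -> legal
(4,5): no bracket -> illegal
(4,6): no bracket -> illegal
(5,1): flips 1 -> legal
(5,2): flips 1 -> legal
(5,6): flips 1 -> legal
(6,2): flips 1 -> legal
(6,3): flips 1 -> legal
(6,5): no bracket -> illegal
(6,6): flips 1 -> legal
(7,2): no bracket -> illegal
(7,4): flips 1 -> legal
(7,5): no bracket -> illegal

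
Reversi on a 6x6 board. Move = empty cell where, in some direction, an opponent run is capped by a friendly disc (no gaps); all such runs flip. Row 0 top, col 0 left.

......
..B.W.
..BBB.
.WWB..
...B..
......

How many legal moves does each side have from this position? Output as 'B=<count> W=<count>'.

-- B to move --
(0,3): no bracket -> illegal
(0,4): flips 1 -> legal
(0,5): flips 1 -> legal
(1,3): no bracket -> illegal
(1,5): no bracket -> illegal
(2,0): no bracket -> illegal
(2,1): flips 1 -> legal
(2,5): no bracket -> illegal
(3,0): flips 2 -> legal
(4,0): flips 1 -> legal
(4,1): flips 1 -> legal
(4,2): flips 1 -> legal
B mobility = 7
-- W to move --
(0,1): no bracket -> illegal
(0,2): flips 2 -> legal
(0,3): no bracket -> illegal
(1,1): no bracket -> illegal
(1,3): flips 1 -> legal
(1,5): no bracket -> illegal
(2,1): no bracket -> illegal
(2,5): no bracket -> illegal
(3,4): flips 2 -> legal
(3,5): no bracket -> illegal
(4,2): no bracket -> illegal
(4,4): no bracket -> illegal
(5,2): no bracket -> illegal
(5,3): no bracket -> illegal
(5,4): flips 1 -> legal
W mobility = 4

Answer: B=7 W=4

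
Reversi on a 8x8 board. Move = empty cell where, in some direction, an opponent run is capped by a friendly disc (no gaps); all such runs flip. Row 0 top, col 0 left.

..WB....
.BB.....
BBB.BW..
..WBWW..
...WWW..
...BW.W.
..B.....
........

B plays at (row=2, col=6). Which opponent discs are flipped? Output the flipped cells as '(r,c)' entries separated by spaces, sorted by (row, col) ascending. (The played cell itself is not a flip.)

Dir NW: first cell '.' (not opp) -> no flip
Dir N: first cell '.' (not opp) -> no flip
Dir NE: first cell '.' (not opp) -> no flip
Dir W: opp run (2,5) capped by B -> flip
Dir E: first cell '.' (not opp) -> no flip
Dir SW: opp run (3,5) (4,4) capped by B -> flip
Dir S: first cell '.' (not opp) -> no flip
Dir SE: first cell '.' (not opp) -> no flip

Answer: (2,5) (3,5) (4,4)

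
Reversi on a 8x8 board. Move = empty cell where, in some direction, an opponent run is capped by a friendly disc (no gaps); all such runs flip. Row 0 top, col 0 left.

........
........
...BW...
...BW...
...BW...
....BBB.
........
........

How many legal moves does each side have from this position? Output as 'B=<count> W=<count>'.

Answer: B=5 W=7

Derivation:
-- B to move --
(1,3): no bracket -> illegal
(1,4): flips 3 -> legal
(1,5): flips 1 -> legal
(2,5): flips 2 -> legal
(3,5): flips 1 -> legal
(4,5): flips 2 -> legal
(5,3): no bracket -> illegal
B mobility = 5
-- W to move --
(1,2): flips 1 -> legal
(1,3): no bracket -> illegal
(1,4): no bracket -> illegal
(2,2): flips 2 -> legal
(3,2): flips 1 -> legal
(4,2): flips 2 -> legal
(4,5): no bracket -> illegal
(4,6): no bracket -> illegal
(4,7): no bracket -> illegal
(5,2): flips 1 -> legal
(5,3): no bracket -> illegal
(5,7): no bracket -> illegal
(6,3): no bracket -> illegal
(6,4): flips 1 -> legal
(6,5): no bracket -> illegal
(6,6): flips 1 -> legal
(6,7): no bracket -> illegal
W mobility = 7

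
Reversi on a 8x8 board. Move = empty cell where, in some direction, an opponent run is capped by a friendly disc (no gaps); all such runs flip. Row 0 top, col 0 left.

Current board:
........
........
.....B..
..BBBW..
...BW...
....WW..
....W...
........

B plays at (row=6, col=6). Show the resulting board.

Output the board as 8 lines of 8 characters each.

Place B at (6,6); scan 8 dirs for brackets.
Dir NW: opp run (5,5) (4,4) capped by B -> flip
Dir N: first cell '.' (not opp) -> no flip
Dir NE: first cell '.' (not opp) -> no flip
Dir W: first cell '.' (not opp) -> no flip
Dir E: first cell '.' (not opp) -> no flip
Dir SW: first cell '.' (not opp) -> no flip
Dir S: first cell '.' (not opp) -> no flip
Dir SE: first cell '.' (not opp) -> no flip
All flips: (4,4) (5,5)

Answer: ........
........
.....B..
..BBBW..
...BB...
....WB..
....W.B.
........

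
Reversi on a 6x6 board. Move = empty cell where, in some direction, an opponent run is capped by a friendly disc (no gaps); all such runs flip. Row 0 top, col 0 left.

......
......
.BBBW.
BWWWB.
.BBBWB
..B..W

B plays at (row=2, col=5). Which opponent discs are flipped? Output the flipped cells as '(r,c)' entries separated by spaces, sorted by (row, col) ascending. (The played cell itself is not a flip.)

Dir NW: first cell '.' (not opp) -> no flip
Dir N: first cell '.' (not opp) -> no flip
Dir NE: edge -> no flip
Dir W: opp run (2,4) capped by B -> flip
Dir E: edge -> no flip
Dir SW: first cell 'B' (not opp) -> no flip
Dir S: first cell '.' (not opp) -> no flip
Dir SE: edge -> no flip

Answer: (2,4)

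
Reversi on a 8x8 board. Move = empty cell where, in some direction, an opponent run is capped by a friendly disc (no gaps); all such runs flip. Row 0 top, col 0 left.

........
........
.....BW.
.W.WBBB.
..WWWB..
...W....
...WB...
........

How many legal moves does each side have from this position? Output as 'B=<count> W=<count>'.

-- B to move --
(1,5): no bracket -> illegal
(1,6): flips 1 -> legal
(1,7): flips 1 -> legal
(2,0): flips 3 -> legal
(2,1): no bracket -> illegal
(2,2): no bracket -> illegal
(2,3): no bracket -> illegal
(2,4): no bracket -> illegal
(2,7): flips 1 -> legal
(3,0): no bracket -> illegal
(3,2): flips 1 -> legal
(3,7): no bracket -> illegal
(4,0): no bracket -> illegal
(4,1): flips 3 -> legal
(5,1): no bracket -> illegal
(5,2): flips 1 -> legal
(5,4): flips 1 -> legal
(5,5): no bracket -> illegal
(6,2): flips 3 -> legal
(7,2): no bracket -> illegal
(7,3): no bracket -> illegal
(7,4): no bracket -> illegal
B mobility = 9
-- W to move --
(1,4): no bracket -> illegal
(1,5): no bracket -> illegal
(1,6): flips 2 -> legal
(2,3): no bracket -> illegal
(2,4): flips 2 -> legal
(2,7): no bracket -> illegal
(3,7): flips 3 -> legal
(4,6): flips 2 -> legal
(4,7): no bracket -> illegal
(5,4): no bracket -> illegal
(5,5): no bracket -> illegal
(5,6): no bracket -> illegal
(6,5): flips 1 -> legal
(7,3): no bracket -> illegal
(7,4): no bracket -> illegal
(7,5): flips 1 -> legal
W mobility = 6

Answer: B=9 W=6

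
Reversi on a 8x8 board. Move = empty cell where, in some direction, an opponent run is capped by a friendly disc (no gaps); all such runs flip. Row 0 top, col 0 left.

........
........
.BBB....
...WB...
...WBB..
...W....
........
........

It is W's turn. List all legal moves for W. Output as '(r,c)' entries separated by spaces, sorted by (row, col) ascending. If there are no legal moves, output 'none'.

(1,0): no bracket -> illegal
(1,1): flips 1 -> legal
(1,2): no bracket -> illegal
(1,3): flips 1 -> legal
(1,4): no bracket -> illegal
(2,0): no bracket -> illegal
(2,4): no bracket -> illegal
(2,5): flips 1 -> legal
(3,0): no bracket -> illegal
(3,1): no bracket -> illegal
(3,2): no bracket -> illegal
(3,5): flips 2 -> legal
(3,6): no bracket -> illegal
(4,6): flips 2 -> legal
(5,4): no bracket -> illegal
(5,5): flips 1 -> legal
(5,6): no bracket -> illegal

Answer: (1,1) (1,3) (2,5) (3,5) (4,6) (5,5)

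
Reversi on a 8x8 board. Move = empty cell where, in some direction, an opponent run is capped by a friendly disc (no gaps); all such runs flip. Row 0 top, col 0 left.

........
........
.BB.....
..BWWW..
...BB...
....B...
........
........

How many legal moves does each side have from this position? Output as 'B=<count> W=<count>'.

Answer: B=5 W=6

Derivation:
-- B to move --
(2,3): flips 1 -> legal
(2,4): flips 1 -> legal
(2,5): flips 1 -> legal
(2,6): flips 1 -> legal
(3,6): flips 3 -> legal
(4,2): no bracket -> illegal
(4,5): no bracket -> illegal
(4,6): no bracket -> illegal
B mobility = 5
-- W to move --
(1,0): no bracket -> illegal
(1,1): flips 1 -> legal
(1,2): no bracket -> illegal
(1,3): no bracket -> illegal
(2,0): no bracket -> illegal
(2,3): no bracket -> illegal
(3,0): no bracket -> illegal
(3,1): flips 1 -> legal
(4,1): no bracket -> illegal
(4,2): no bracket -> illegal
(4,5): no bracket -> illegal
(5,2): flips 1 -> legal
(5,3): flips 2 -> legal
(5,5): flips 1 -> legal
(6,3): no bracket -> illegal
(6,4): flips 2 -> legal
(6,5): no bracket -> illegal
W mobility = 6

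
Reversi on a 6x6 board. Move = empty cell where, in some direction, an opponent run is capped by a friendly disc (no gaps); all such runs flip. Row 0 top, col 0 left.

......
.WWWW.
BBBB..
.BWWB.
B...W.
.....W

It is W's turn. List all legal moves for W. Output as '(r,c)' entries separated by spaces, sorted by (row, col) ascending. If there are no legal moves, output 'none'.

(1,0): flips 1 -> legal
(2,4): flips 1 -> legal
(2,5): no bracket -> illegal
(3,0): flips 2 -> legal
(3,5): flips 1 -> legal
(4,1): flips 2 -> legal
(4,2): no bracket -> illegal
(4,3): no bracket -> illegal
(4,5): flips 2 -> legal
(5,0): no bracket -> illegal
(5,1): no bracket -> illegal

Answer: (1,0) (2,4) (3,0) (3,5) (4,1) (4,5)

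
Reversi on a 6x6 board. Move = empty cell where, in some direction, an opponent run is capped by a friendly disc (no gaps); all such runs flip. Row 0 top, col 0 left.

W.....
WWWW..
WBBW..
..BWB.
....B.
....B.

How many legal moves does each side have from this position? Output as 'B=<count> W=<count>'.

Answer: B=6 W=8

Derivation:
-- B to move --
(0,1): flips 3 -> legal
(0,2): flips 1 -> legal
(0,3): flips 1 -> legal
(0,4): flips 1 -> legal
(1,4): flips 1 -> legal
(2,4): flips 1 -> legal
(3,0): no bracket -> illegal
(3,1): no bracket -> illegal
(4,2): no bracket -> illegal
(4,3): no bracket -> illegal
B mobility = 6
-- W to move --
(2,4): no bracket -> illegal
(2,5): no bracket -> illegal
(3,0): flips 1 -> legal
(3,1): flips 3 -> legal
(3,5): flips 1 -> legal
(4,1): flips 1 -> legal
(4,2): flips 2 -> legal
(4,3): flips 2 -> legal
(4,5): flips 1 -> legal
(5,3): no bracket -> illegal
(5,5): flips 1 -> legal
W mobility = 8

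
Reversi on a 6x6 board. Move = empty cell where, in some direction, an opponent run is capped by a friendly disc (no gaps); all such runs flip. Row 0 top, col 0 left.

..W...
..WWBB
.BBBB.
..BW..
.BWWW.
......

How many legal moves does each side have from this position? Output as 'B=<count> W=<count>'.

Answer: B=11 W=7

Derivation:
-- B to move --
(0,1): flips 1 -> legal
(0,3): flips 2 -> legal
(0,4): flips 1 -> legal
(1,1): flips 2 -> legal
(3,1): no bracket -> illegal
(3,4): flips 1 -> legal
(3,5): no bracket -> illegal
(4,5): flips 3 -> legal
(5,1): flips 2 -> legal
(5,2): flips 1 -> legal
(5,3): flips 2 -> legal
(5,4): flips 1 -> legal
(5,5): flips 2 -> legal
B mobility = 11
-- W to move --
(0,3): no bracket -> illegal
(0,4): no bracket -> illegal
(0,5): no bracket -> illegal
(1,0): flips 2 -> legal
(1,1): flips 1 -> legal
(2,0): no bracket -> illegal
(2,5): no bracket -> illegal
(3,0): flips 1 -> legal
(3,1): flips 2 -> legal
(3,4): flips 1 -> legal
(3,5): flips 1 -> legal
(4,0): flips 1 -> legal
(5,0): no bracket -> illegal
(5,1): no bracket -> illegal
(5,2): no bracket -> illegal
W mobility = 7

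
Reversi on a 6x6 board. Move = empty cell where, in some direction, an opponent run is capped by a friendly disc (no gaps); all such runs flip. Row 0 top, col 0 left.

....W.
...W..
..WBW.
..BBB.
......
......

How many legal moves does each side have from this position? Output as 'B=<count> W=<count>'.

-- B to move --
(0,2): no bracket -> illegal
(0,3): flips 1 -> legal
(0,5): no bracket -> illegal
(1,1): flips 1 -> legal
(1,2): flips 1 -> legal
(1,4): flips 1 -> legal
(1,5): flips 1 -> legal
(2,1): flips 1 -> legal
(2,5): flips 1 -> legal
(3,1): no bracket -> illegal
(3,5): no bracket -> illegal
B mobility = 7
-- W to move --
(1,2): no bracket -> illegal
(1,4): no bracket -> illegal
(2,1): no bracket -> illegal
(2,5): no bracket -> illegal
(3,1): no bracket -> illegal
(3,5): no bracket -> illegal
(4,1): no bracket -> illegal
(4,2): flips 2 -> legal
(4,3): flips 2 -> legal
(4,4): flips 2 -> legal
(4,5): no bracket -> illegal
W mobility = 3

Answer: B=7 W=3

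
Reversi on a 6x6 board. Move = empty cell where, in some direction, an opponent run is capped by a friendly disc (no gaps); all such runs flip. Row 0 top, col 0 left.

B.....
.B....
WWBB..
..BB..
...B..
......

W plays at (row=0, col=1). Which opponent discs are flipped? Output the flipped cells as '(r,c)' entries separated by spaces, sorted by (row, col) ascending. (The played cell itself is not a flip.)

Answer: (1,1)

Derivation:
Dir NW: edge -> no flip
Dir N: edge -> no flip
Dir NE: edge -> no flip
Dir W: opp run (0,0), next=edge -> no flip
Dir E: first cell '.' (not opp) -> no flip
Dir SW: first cell '.' (not opp) -> no flip
Dir S: opp run (1,1) capped by W -> flip
Dir SE: first cell '.' (not opp) -> no flip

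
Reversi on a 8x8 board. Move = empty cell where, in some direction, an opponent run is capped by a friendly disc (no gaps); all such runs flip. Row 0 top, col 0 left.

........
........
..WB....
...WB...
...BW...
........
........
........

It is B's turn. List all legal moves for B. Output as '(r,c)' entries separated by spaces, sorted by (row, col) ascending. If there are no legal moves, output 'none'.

(1,1): no bracket -> illegal
(1,2): no bracket -> illegal
(1,3): no bracket -> illegal
(2,1): flips 1 -> legal
(2,4): no bracket -> illegal
(3,1): no bracket -> illegal
(3,2): flips 1 -> legal
(3,5): no bracket -> illegal
(4,2): no bracket -> illegal
(4,5): flips 1 -> legal
(5,3): no bracket -> illegal
(5,4): flips 1 -> legal
(5,5): no bracket -> illegal

Answer: (2,1) (3,2) (4,5) (5,4)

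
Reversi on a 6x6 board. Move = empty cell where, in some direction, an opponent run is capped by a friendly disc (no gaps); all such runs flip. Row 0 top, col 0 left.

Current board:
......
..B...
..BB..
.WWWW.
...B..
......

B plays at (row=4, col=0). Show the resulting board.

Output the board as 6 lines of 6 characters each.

Answer: ......
..B...
..BB..
.BWWW.
B..B..
......

Derivation:
Place B at (4,0); scan 8 dirs for brackets.
Dir NW: edge -> no flip
Dir N: first cell '.' (not opp) -> no flip
Dir NE: opp run (3,1) capped by B -> flip
Dir W: edge -> no flip
Dir E: first cell '.' (not opp) -> no flip
Dir SW: edge -> no flip
Dir S: first cell '.' (not opp) -> no flip
Dir SE: first cell '.' (not opp) -> no flip
All flips: (3,1)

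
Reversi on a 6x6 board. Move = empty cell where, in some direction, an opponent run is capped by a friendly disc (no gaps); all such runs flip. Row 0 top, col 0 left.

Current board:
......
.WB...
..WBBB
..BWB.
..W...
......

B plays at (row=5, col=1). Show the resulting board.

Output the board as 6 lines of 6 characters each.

Place B at (5,1); scan 8 dirs for brackets.
Dir NW: first cell '.' (not opp) -> no flip
Dir N: first cell '.' (not opp) -> no flip
Dir NE: opp run (4,2) (3,3) capped by B -> flip
Dir W: first cell '.' (not opp) -> no flip
Dir E: first cell '.' (not opp) -> no flip
Dir SW: edge -> no flip
Dir S: edge -> no flip
Dir SE: edge -> no flip
All flips: (3,3) (4,2)

Answer: ......
.WB...
..WBBB
..BBB.
..B...
.B....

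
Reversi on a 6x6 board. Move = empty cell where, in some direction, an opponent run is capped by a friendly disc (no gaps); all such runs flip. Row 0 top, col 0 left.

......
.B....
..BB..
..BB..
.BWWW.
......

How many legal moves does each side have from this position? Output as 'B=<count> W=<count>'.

Answer: B=6 W=6

Derivation:
-- B to move --
(3,1): no bracket -> illegal
(3,4): no bracket -> illegal
(3,5): no bracket -> illegal
(4,5): flips 3 -> legal
(5,1): flips 1 -> legal
(5,2): flips 1 -> legal
(5,3): flips 1 -> legal
(5,4): flips 1 -> legal
(5,5): flips 1 -> legal
B mobility = 6
-- W to move --
(0,0): flips 3 -> legal
(0,1): no bracket -> illegal
(0,2): no bracket -> illegal
(1,0): no bracket -> illegal
(1,2): flips 2 -> legal
(1,3): flips 2 -> legal
(1,4): no bracket -> illegal
(2,0): no bracket -> illegal
(2,1): flips 1 -> legal
(2,4): flips 1 -> legal
(3,0): no bracket -> illegal
(3,1): no bracket -> illegal
(3,4): no bracket -> illegal
(4,0): flips 1 -> legal
(5,0): no bracket -> illegal
(5,1): no bracket -> illegal
(5,2): no bracket -> illegal
W mobility = 6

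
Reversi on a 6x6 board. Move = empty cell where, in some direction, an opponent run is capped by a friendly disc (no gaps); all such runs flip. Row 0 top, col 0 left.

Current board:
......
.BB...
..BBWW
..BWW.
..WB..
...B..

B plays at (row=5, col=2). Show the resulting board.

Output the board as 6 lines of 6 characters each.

Answer: ......
.BB...
..BBWW
..BWW.
..BB..
..BB..

Derivation:
Place B at (5,2); scan 8 dirs for brackets.
Dir NW: first cell '.' (not opp) -> no flip
Dir N: opp run (4,2) capped by B -> flip
Dir NE: first cell 'B' (not opp) -> no flip
Dir W: first cell '.' (not opp) -> no flip
Dir E: first cell 'B' (not opp) -> no flip
Dir SW: edge -> no flip
Dir S: edge -> no flip
Dir SE: edge -> no flip
All flips: (4,2)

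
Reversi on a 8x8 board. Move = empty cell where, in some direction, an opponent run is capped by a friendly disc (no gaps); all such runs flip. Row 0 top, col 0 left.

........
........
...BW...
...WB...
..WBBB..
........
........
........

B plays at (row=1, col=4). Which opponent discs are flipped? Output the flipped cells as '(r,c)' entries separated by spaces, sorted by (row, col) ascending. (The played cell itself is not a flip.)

Answer: (2,4)

Derivation:
Dir NW: first cell '.' (not opp) -> no flip
Dir N: first cell '.' (not opp) -> no flip
Dir NE: first cell '.' (not opp) -> no flip
Dir W: first cell '.' (not opp) -> no flip
Dir E: first cell '.' (not opp) -> no flip
Dir SW: first cell 'B' (not opp) -> no flip
Dir S: opp run (2,4) capped by B -> flip
Dir SE: first cell '.' (not opp) -> no flip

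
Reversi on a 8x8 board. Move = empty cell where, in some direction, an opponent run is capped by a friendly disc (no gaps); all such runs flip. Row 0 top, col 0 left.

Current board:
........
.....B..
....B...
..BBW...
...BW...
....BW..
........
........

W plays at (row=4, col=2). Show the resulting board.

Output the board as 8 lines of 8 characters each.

Place W at (4,2); scan 8 dirs for brackets.
Dir NW: first cell '.' (not opp) -> no flip
Dir N: opp run (3,2), next='.' -> no flip
Dir NE: opp run (3,3) (2,4) (1,5), next='.' -> no flip
Dir W: first cell '.' (not opp) -> no flip
Dir E: opp run (4,3) capped by W -> flip
Dir SW: first cell '.' (not opp) -> no flip
Dir S: first cell '.' (not opp) -> no flip
Dir SE: first cell '.' (not opp) -> no flip
All flips: (4,3)

Answer: ........
.....B..
....B...
..BBW...
..WWW...
....BW..
........
........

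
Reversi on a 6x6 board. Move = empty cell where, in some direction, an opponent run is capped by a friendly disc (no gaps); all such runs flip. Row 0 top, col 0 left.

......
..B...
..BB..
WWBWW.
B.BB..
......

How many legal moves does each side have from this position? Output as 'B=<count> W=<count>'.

Answer: B=6 W=7

Derivation:
-- B to move --
(2,0): flips 2 -> legal
(2,1): no bracket -> illegal
(2,4): flips 1 -> legal
(2,5): flips 1 -> legal
(3,5): flips 2 -> legal
(4,1): no bracket -> illegal
(4,4): flips 1 -> legal
(4,5): flips 1 -> legal
B mobility = 6
-- W to move --
(0,1): flips 2 -> legal
(0,2): no bracket -> illegal
(0,3): no bracket -> illegal
(1,1): flips 1 -> legal
(1,3): flips 2 -> legal
(1,4): no bracket -> illegal
(2,1): no bracket -> illegal
(2,4): no bracket -> illegal
(4,1): no bracket -> illegal
(4,4): no bracket -> illegal
(5,0): flips 1 -> legal
(5,1): flips 1 -> legal
(5,2): flips 1 -> legal
(5,3): flips 2 -> legal
(5,4): no bracket -> illegal
W mobility = 7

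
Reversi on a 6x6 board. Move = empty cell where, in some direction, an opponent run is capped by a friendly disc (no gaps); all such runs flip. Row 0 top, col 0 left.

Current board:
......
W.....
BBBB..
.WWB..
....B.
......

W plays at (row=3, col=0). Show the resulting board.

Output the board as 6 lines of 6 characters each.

Place W at (3,0); scan 8 dirs for brackets.
Dir NW: edge -> no flip
Dir N: opp run (2,0) capped by W -> flip
Dir NE: opp run (2,1), next='.' -> no flip
Dir W: edge -> no flip
Dir E: first cell 'W' (not opp) -> no flip
Dir SW: edge -> no flip
Dir S: first cell '.' (not opp) -> no flip
Dir SE: first cell '.' (not opp) -> no flip
All flips: (2,0)

Answer: ......
W.....
WBBB..
WWWB..
....B.
......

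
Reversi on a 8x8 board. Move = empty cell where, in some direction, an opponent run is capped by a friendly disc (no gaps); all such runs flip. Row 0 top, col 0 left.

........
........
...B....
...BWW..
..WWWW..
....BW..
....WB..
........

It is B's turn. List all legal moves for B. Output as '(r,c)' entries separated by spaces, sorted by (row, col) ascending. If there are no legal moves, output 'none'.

(2,4): flips 2 -> legal
(2,5): flips 3 -> legal
(2,6): no bracket -> illegal
(3,1): no bracket -> illegal
(3,2): flips 1 -> legal
(3,6): flips 3 -> legal
(4,1): no bracket -> illegal
(4,6): no bracket -> illegal
(5,1): flips 1 -> legal
(5,2): no bracket -> illegal
(5,3): flips 1 -> legal
(5,6): flips 3 -> legal
(6,3): flips 1 -> legal
(6,6): flips 2 -> legal
(7,3): no bracket -> illegal
(7,4): flips 1 -> legal
(7,5): no bracket -> illegal

Answer: (2,4) (2,5) (3,2) (3,6) (5,1) (5,3) (5,6) (6,3) (6,6) (7,4)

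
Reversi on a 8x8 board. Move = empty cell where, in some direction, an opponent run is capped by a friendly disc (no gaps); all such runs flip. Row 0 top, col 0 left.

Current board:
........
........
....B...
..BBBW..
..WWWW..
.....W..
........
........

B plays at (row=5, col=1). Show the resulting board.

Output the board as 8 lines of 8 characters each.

Place B at (5,1); scan 8 dirs for brackets.
Dir NW: first cell '.' (not opp) -> no flip
Dir N: first cell '.' (not opp) -> no flip
Dir NE: opp run (4,2) capped by B -> flip
Dir W: first cell '.' (not opp) -> no flip
Dir E: first cell '.' (not opp) -> no flip
Dir SW: first cell '.' (not opp) -> no flip
Dir S: first cell '.' (not opp) -> no flip
Dir SE: first cell '.' (not opp) -> no flip
All flips: (4,2)

Answer: ........
........
....B...
..BBBW..
..BWWW..
.B...W..
........
........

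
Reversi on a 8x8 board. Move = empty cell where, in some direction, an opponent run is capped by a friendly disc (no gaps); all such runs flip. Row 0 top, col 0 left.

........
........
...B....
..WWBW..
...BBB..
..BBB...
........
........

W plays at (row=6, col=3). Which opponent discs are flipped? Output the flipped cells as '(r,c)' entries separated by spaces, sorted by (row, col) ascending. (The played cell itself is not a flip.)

Answer: (4,3) (5,3)

Derivation:
Dir NW: opp run (5,2), next='.' -> no flip
Dir N: opp run (5,3) (4,3) capped by W -> flip
Dir NE: opp run (5,4) (4,5), next='.' -> no flip
Dir W: first cell '.' (not opp) -> no flip
Dir E: first cell '.' (not opp) -> no flip
Dir SW: first cell '.' (not opp) -> no flip
Dir S: first cell '.' (not opp) -> no flip
Dir SE: first cell '.' (not opp) -> no flip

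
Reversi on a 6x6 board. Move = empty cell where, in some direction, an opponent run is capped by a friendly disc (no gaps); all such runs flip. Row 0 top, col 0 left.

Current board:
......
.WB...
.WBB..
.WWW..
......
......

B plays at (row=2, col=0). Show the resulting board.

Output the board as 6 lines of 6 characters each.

Place B at (2,0); scan 8 dirs for brackets.
Dir NW: edge -> no flip
Dir N: first cell '.' (not opp) -> no flip
Dir NE: opp run (1,1), next='.' -> no flip
Dir W: edge -> no flip
Dir E: opp run (2,1) capped by B -> flip
Dir SW: edge -> no flip
Dir S: first cell '.' (not opp) -> no flip
Dir SE: opp run (3,1), next='.' -> no flip
All flips: (2,1)

Answer: ......
.WB...
BBBB..
.WWW..
......
......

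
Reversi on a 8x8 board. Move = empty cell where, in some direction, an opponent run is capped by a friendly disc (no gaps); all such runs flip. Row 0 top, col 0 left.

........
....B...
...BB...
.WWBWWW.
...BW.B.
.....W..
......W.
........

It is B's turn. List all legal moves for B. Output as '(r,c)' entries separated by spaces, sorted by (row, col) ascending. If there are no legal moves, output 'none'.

(2,0): no bracket -> illegal
(2,1): flips 1 -> legal
(2,2): no bracket -> illegal
(2,5): flips 1 -> legal
(2,6): flips 1 -> legal
(2,7): no bracket -> illegal
(3,0): flips 2 -> legal
(3,7): flips 3 -> legal
(4,0): no bracket -> illegal
(4,1): flips 1 -> legal
(4,2): no bracket -> illegal
(4,5): flips 2 -> legal
(4,7): no bracket -> illegal
(5,3): no bracket -> illegal
(5,4): flips 2 -> legal
(5,6): no bracket -> illegal
(5,7): no bracket -> illegal
(6,4): flips 1 -> legal
(6,5): no bracket -> illegal
(6,7): no bracket -> illegal
(7,5): no bracket -> illegal
(7,6): no bracket -> illegal
(7,7): flips 3 -> legal

Answer: (2,1) (2,5) (2,6) (3,0) (3,7) (4,1) (4,5) (5,4) (6,4) (7,7)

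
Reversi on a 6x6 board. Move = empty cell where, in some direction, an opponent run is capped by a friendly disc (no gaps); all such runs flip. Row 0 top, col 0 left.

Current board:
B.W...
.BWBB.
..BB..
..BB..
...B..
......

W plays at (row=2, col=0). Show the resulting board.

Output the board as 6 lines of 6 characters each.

Answer: B.W...
.WWBB.
W.BB..
..BB..
...B..
......

Derivation:
Place W at (2,0); scan 8 dirs for brackets.
Dir NW: edge -> no flip
Dir N: first cell '.' (not opp) -> no flip
Dir NE: opp run (1,1) capped by W -> flip
Dir W: edge -> no flip
Dir E: first cell '.' (not opp) -> no flip
Dir SW: edge -> no flip
Dir S: first cell '.' (not opp) -> no flip
Dir SE: first cell '.' (not opp) -> no flip
All flips: (1,1)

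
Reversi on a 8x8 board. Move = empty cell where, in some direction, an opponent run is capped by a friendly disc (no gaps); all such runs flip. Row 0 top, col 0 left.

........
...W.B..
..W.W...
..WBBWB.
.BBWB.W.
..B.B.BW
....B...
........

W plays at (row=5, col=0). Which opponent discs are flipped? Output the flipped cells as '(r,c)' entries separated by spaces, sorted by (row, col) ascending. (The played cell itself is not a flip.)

Dir NW: edge -> no flip
Dir N: first cell '.' (not opp) -> no flip
Dir NE: opp run (4,1) capped by W -> flip
Dir W: edge -> no flip
Dir E: first cell '.' (not opp) -> no flip
Dir SW: edge -> no flip
Dir S: first cell '.' (not opp) -> no flip
Dir SE: first cell '.' (not opp) -> no flip

Answer: (4,1)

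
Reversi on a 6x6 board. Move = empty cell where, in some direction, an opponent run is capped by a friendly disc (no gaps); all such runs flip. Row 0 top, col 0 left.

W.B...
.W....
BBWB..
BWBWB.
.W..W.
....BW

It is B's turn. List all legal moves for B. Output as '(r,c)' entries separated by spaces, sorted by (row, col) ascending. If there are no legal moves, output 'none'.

Answer: (0,1) (1,2) (4,2) (4,3) (5,0) (5,1) (5,2)

Derivation:
(0,1): flips 1 -> legal
(1,0): no bracket -> illegal
(1,2): flips 1 -> legal
(1,3): no bracket -> illegal
(2,4): no bracket -> illegal
(3,5): no bracket -> illegal
(4,0): no bracket -> illegal
(4,2): flips 1 -> legal
(4,3): flips 1 -> legal
(4,5): no bracket -> illegal
(5,0): flips 1 -> legal
(5,1): flips 2 -> legal
(5,2): flips 1 -> legal
(5,3): no bracket -> illegal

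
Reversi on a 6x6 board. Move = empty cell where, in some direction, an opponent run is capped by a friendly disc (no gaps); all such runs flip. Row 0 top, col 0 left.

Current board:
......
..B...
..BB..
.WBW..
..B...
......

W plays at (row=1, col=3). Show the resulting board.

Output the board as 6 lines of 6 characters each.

Place W at (1,3); scan 8 dirs for brackets.
Dir NW: first cell '.' (not opp) -> no flip
Dir N: first cell '.' (not opp) -> no flip
Dir NE: first cell '.' (not opp) -> no flip
Dir W: opp run (1,2), next='.' -> no flip
Dir E: first cell '.' (not opp) -> no flip
Dir SW: opp run (2,2) capped by W -> flip
Dir S: opp run (2,3) capped by W -> flip
Dir SE: first cell '.' (not opp) -> no flip
All flips: (2,2) (2,3)

Answer: ......
..BW..
..WW..
.WBW..
..B...
......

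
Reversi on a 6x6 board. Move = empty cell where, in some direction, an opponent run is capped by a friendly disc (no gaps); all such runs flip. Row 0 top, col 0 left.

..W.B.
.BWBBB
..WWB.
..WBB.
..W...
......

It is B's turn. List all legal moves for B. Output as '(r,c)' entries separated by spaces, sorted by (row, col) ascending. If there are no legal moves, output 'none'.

Answer: (0,1) (2,1) (3,1) (4,1) (5,1)

Derivation:
(0,1): flips 2 -> legal
(0,3): no bracket -> illegal
(2,1): flips 2 -> legal
(3,1): flips 2 -> legal
(4,1): flips 2 -> legal
(4,3): no bracket -> illegal
(5,1): flips 1 -> legal
(5,2): no bracket -> illegal
(5,3): no bracket -> illegal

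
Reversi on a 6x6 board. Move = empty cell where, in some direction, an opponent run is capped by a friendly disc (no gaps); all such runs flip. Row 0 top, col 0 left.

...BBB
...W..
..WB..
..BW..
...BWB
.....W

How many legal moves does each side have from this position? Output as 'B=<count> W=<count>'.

Answer: B=4 W=5

Derivation:
-- B to move --
(0,2): no bracket -> illegal
(1,1): no bracket -> illegal
(1,2): flips 1 -> legal
(1,4): no bracket -> illegal
(2,1): flips 1 -> legal
(2,4): no bracket -> illegal
(3,1): flips 2 -> legal
(3,4): flips 1 -> legal
(3,5): no bracket -> illegal
(4,2): no bracket -> illegal
(5,3): no bracket -> illegal
(5,4): no bracket -> illegal
B mobility = 4
-- W to move --
(0,2): no bracket -> illegal
(1,2): no bracket -> illegal
(1,4): no bracket -> illegal
(1,5): no bracket -> illegal
(2,1): no bracket -> illegal
(2,4): flips 1 -> legal
(3,1): flips 1 -> legal
(3,4): no bracket -> illegal
(3,5): flips 1 -> legal
(4,1): no bracket -> illegal
(4,2): flips 2 -> legal
(5,2): no bracket -> illegal
(5,3): flips 1 -> legal
(5,4): no bracket -> illegal
W mobility = 5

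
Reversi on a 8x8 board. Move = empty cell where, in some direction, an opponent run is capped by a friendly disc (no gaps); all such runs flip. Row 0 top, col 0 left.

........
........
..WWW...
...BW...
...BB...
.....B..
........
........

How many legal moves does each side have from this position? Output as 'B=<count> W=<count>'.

-- B to move --
(1,1): flips 1 -> legal
(1,2): no bracket -> illegal
(1,3): flips 1 -> legal
(1,4): flips 2 -> legal
(1,5): flips 1 -> legal
(2,1): no bracket -> illegal
(2,5): flips 1 -> legal
(3,1): no bracket -> illegal
(3,2): no bracket -> illegal
(3,5): flips 1 -> legal
(4,5): no bracket -> illegal
B mobility = 6
-- W to move --
(3,2): flips 1 -> legal
(3,5): no bracket -> illegal
(4,2): flips 1 -> legal
(4,5): no bracket -> illegal
(4,6): no bracket -> illegal
(5,2): flips 1 -> legal
(5,3): flips 2 -> legal
(5,4): flips 1 -> legal
(5,6): no bracket -> illegal
(6,4): no bracket -> illegal
(6,5): no bracket -> illegal
(6,6): flips 3 -> legal
W mobility = 6

Answer: B=6 W=6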